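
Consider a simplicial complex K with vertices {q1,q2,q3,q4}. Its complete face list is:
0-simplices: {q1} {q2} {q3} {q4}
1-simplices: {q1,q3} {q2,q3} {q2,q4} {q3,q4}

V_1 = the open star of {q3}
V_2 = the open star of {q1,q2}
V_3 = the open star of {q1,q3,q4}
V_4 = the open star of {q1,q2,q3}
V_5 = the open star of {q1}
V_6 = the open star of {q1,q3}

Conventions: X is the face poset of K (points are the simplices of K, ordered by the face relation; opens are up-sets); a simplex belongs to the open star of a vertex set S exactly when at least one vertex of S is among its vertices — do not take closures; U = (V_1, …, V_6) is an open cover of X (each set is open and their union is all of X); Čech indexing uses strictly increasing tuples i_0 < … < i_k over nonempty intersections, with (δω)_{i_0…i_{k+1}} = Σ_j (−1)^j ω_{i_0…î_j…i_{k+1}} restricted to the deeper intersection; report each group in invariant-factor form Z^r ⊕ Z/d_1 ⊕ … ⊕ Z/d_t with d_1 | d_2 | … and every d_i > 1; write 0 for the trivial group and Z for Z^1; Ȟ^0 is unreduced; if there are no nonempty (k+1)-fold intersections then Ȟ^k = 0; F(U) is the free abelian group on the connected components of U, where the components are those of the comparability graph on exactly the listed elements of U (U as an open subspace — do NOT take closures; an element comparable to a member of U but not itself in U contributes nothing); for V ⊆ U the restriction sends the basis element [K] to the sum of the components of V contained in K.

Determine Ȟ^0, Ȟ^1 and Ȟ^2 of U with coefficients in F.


nonempty intersections:
  V1={{q3},{q1,q3},{q2,q3},{q3,q4}} V2={{q1},{q2},{q1,q3},{q2,q3},{q2,q4}} V3={{q1},{q3},{q4},{q1,q3},{q2,q3},{q2,q4},{q3,q4}} V4={{q1},{q2},{q3},{q1,q3},{q2,q3},{q2,q4},{q3,q4}} V5={{q1},{q1,q3}} V6={{q1},{q3},{q1,q3},{q2,q3},{q3,q4}}
  V12={{q1,q3},{q2,q3}} V13={{q3},{q1,q3},{q2,q3},{q3,q4}} V14={{q3},{q1,q3},{q2,q3},{q3,q4}} V15={{q1,q3}} V16={{q3},{q1,q3},{q2,q3},{q3,q4}} V23={{q1},{q1,q3},{q2,q3},{q2,q4}} V24={{q1},{q2},{q1,q3},{q2,q3},{q2,q4}} V25={{q1},{q1,q3}} V26={{q1},{q1,q3},{q2,q3}} V34={{q1},{q3},{q1,q3},{q2,q3},{q2,q4},{q3,q4}} V35={{q1},{q1,q3}} V36={{q1},{q3},{q1,q3},{q2,q3},{q3,q4}} V45={{q1},{q1,q3}} V46={{q1},{q3},{q1,q3},{q2,q3},{q3,q4}} V56={{q1},{q1,q3}}
  V123={{q1,q3},{q2,q3}} V124={{q1,q3},{q2,q3}} V125={{q1,q3}} V126={{q1,q3},{q2,q3}} V134={{q3},{q1,q3},{q2,q3},{q3,q4}} V135={{q1,q3}} V136={{q3},{q1,q3},{q2,q3},{q3,q4}} V145={{q1,q3}} V146={{q3},{q1,q3},{q2,q3},{q3,q4}} V156={{q1,q3}} V234={{q1},{q1,q3},{q2,q3},{q2,q4}} V235={{q1},{q1,q3}} V236={{q1},{q1,q3},{q2,q3}} V245={{q1},{q1,q3}} V246={{q1},{q1,q3},{q2,q3}} V256={{q1},{q1,q3}} V345={{q1},{q1,q3}} V346={{q1},{q3},{q1,q3},{q2,q3},{q3,q4}} V356={{q1},{q1,q3}} V456={{q1},{q1,q3}}
  V1234={{q1,q3},{q2,q3}} V1235={{q1,q3}} V1236={{q1,q3},{q2,q3}} V1245={{q1,q3}} V1246={{q1,q3},{q2,q3}} V1256={{q1,q3}} V1345={{q1,q3}} V1346={{q3},{q1,q3},{q2,q3},{q3,q4}} V1356={{q1,q3}} V1456={{q1,q3}} V2345={{q1},{q1,q3}} V2346={{q1},{q1,q3},{q2,q3}} V2356={{q1},{q1,q3}} V2456={{q1},{q1,q3}} V3456={{q1},{q1,q3}}
  V12345={{q1,q3}} V12346={{q1,q3},{q2,q3}} V12356={{q1,q3}} V12456={{q1,q3}} V13456={{q1,q3}} V23456={{q1},{q1,q3}}
  V123456={{q1,q3}}
components per intersection:
  V1: {{q3},{q1,q3},{q2,q3},{q3,q4}}
  V2: {{q1},{q1,q3}} {{q2},{q2,q3},{q2,q4}}
  V3: {{q1},{q3},{q4},{q1,q3},{q2,q3},{q2,q4},{q3,q4}}
  V4: {{q1},{q2},{q3},{q1,q3},{q2,q3},{q2,q4},{q3,q4}}
  V5: {{q1},{q1,q3}}
  V6: {{q1},{q3},{q1,q3},{q2,q3},{q3,q4}}
  V12: {{q1,q3}} {{q2,q3}}
  V13: {{q3},{q1,q3},{q2,q3},{q3,q4}}
  V14: {{q3},{q1,q3},{q2,q3},{q3,q4}}
  V15: {{q1,q3}}
  V16: {{q3},{q1,q3},{q2,q3},{q3,q4}}
  V23: {{q1},{q1,q3}} {{q2,q3}} {{q2,q4}}
  V24: {{q1},{q1,q3}} {{q2},{q2,q3},{q2,q4}}
  V25: {{q1},{q1,q3}}
  V26: {{q1},{q1,q3}} {{q2,q3}}
  V34: {{q1},{q3},{q1,q3},{q2,q3},{q3,q4}} {{q2,q4}}
  V35: {{q1},{q1,q3}}
  V36: {{q1},{q3},{q1,q3},{q2,q3},{q3,q4}}
  V45: {{q1},{q1,q3}}
  V46: {{q1},{q3},{q1,q3},{q2,q3},{q3,q4}}
  V56: {{q1},{q1,q3}}
  V123: {{q1,q3}} {{q2,q3}}
  V124: {{q1,q3}} {{q2,q3}}
  V125: {{q1,q3}}
  V126: {{q1,q3}} {{q2,q3}}
  V134: {{q3},{q1,q3},{q2,q3},{q3,q4}}
  V135: {{q1,q3}}
  V136: {{q3},{q1,q3},{q2,q3},{q3,q4}}
  V145: {{q1,q3}}
  V146: {{q3},{q1,q3},{q2,q3},{q3,q4}}
  V156: {{q1,q3}}
  V234: {{q1},{q1,q3}} {{q2,q3}} {{q2,q4}}
  V235: {{q1},{q1,q3}}
  V236: {{q1},{q1,q3}} {{q2,q3}}
  V245: {{q1},{q1,q3}}
  V246: {{q1},{q1,q3}} {{q2,q3}}
  V256: {{q1},{q1,q3}}
  V345: {{q1},{q1,q3}}
  V346: {{q1},{q3},{q1,q3},{q2,q3},{q3,q4}}
  V356: {{q1},{q1,q3}}
  V456: {{q1},{q1,q3}}
  V1234: {{q1,q3}} {{q2,q3}}
  V1235: {{q1,q3}}
  V1236: {{q1,q3}} {{q2,q3}}
  V1245: {{q1,q3}}
  V1246: {{q1,q3}} {{q2,q3}}
  V1256: {{q1,q3}}
  V1345: {{q1,q3}}
  V1346: {{q3},{q1,q3},{q2,q3},{q3,q4}}
  V1356: {{q1,q3}}
  V1456: {{q1,q3}}
  V2345: {{q1},{q1,q3}}
  V2346: {{q1},{q1,q3}} {{q2,q3}}
  V2356: {{q1},{q1,q3}}
  V2456: {{q1},{q1,q3}}
  V3456: {{q1},{q1,q3}}
  V12345: {{q1,q3}}
  V12346: {{q1,q3}} {{q2,q3}}
  V12356: {{q1,q3}}
  V12456: {{q1,q3}}
  V13456: {{q1,q3}}
  V23456: {{q1},{q1,q3}}
  V123456: {{q1,q3}}
C dims 7,21,27,19; δ0: rk 6, SNF 1^6; δ1: rk 14, SNF 1^14; δ2: rk 13, SNF 1^13
Ȟ^0: (7−6)−0=1 ⇒ Z
Ȟ^1: (21−14)−6=1 ⇒ Z
Ȟ^2: (27−13)−14=0 ⇒ 0

Ȟ^0(U;F) ≅ Z; Ȟ^1(U;F) ≅ Z; Ȟ^2(U;F) ≅ 0


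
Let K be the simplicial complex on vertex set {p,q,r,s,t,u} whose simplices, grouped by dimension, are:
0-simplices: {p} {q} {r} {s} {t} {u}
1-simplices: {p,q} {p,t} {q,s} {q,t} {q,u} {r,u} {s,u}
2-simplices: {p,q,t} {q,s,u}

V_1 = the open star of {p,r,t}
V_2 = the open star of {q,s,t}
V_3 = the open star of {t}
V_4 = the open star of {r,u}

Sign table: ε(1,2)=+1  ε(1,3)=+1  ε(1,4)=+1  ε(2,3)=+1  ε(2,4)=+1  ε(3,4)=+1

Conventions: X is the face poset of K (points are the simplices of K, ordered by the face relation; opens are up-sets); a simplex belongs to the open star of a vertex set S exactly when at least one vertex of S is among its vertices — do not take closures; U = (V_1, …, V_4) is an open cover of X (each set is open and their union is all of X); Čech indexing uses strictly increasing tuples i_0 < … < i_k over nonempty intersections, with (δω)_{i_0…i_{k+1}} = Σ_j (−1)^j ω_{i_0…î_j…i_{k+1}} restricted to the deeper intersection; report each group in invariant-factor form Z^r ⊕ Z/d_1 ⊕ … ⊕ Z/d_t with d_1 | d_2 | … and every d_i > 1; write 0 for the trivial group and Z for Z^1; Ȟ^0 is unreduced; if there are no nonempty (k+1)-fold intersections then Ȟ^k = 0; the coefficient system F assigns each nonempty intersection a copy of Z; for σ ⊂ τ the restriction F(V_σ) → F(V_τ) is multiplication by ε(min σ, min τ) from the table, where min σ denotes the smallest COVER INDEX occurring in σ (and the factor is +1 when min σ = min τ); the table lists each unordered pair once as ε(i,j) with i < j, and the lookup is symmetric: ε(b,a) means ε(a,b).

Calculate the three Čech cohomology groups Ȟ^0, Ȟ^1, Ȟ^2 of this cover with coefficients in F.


nerve of the cover:
  V1={{p},{r},{t},{p,q},{p,t},{q,t},{r,u},{p,q,t}} V2={{q},{s},{t},{p,q},{p,t},{q,s},{q,t},{q,u},{s,u},{p,q,t},{q,s,u}} V3={{t},{p,t},{q,t},{p,q,t}} V4={{r},{u},{q,u},{r,u},{s,u},{q,s,u}}
  V12={{t},{p,q},{p,t},{q,t},{p,q,t}} V13={{t},{p,t},{q,t},{p,q,t}} V14={{r},{r,u}} V23={{t},{p,t},{q,t},{p,q,t}} V24={{q,u},{s,u},{q,s,u}}
  V123={{t},{p,t},{q,t},{p,q,t}}
C dims 4,5,1; δ0: rk 3, SNF 1^3; δ1: rk 1, SNF 1^1
Ȟ^0 = (4 − 3) − 0 = 1, so Ȟ^0 ≅ Z
Ȟ^1 = (5 − 1) − 3 = 1, so Ȟ^1 ≅ Z
Ȟ^2 = (1 − 0) − 1 = 0, so Ȟ^2 ≅ 0

Ȟ^0 ≅ Z,  Ȟ^1 ≅ Z,  Ȟ^2 ≅ 0


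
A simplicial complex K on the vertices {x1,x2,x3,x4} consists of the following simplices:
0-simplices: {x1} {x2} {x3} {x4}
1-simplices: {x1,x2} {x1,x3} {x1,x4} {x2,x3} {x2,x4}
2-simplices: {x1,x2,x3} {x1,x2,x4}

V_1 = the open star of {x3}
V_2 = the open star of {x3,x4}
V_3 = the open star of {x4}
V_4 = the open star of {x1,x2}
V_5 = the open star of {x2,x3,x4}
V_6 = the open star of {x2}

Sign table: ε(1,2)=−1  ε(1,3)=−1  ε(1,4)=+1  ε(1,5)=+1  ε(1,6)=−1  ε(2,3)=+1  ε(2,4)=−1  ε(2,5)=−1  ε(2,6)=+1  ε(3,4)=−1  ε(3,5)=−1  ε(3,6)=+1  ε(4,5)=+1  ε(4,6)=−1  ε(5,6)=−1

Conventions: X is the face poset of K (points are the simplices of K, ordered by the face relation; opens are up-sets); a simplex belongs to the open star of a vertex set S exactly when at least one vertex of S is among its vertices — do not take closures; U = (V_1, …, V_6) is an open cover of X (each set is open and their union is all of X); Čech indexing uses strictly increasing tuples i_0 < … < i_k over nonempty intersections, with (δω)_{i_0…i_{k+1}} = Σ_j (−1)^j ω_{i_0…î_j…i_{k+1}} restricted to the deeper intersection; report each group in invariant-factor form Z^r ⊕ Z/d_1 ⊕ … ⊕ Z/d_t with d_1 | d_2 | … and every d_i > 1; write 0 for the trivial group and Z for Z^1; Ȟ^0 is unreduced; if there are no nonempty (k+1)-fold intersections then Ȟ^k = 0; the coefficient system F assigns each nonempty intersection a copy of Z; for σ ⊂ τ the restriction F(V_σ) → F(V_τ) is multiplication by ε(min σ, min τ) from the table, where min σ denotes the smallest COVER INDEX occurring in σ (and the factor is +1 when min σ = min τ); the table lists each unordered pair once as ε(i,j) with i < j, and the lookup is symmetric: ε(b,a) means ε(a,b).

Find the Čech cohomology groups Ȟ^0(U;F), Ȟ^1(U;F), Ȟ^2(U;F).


Ȟ^0 = Z, Ȟ^1 = 0 and Ȟ^2 = 0

intersection data:
  V1={{x3},{x1,x3},{x2,x3},{x1,x2,x3}} V2={{x3},{x4},{x1,x3},{x1,x4},{x2,x3},{x2,x4},{x1,x2,x3},{x1,x2,x4}} V3={{x4},{x1,x4},{x2,x4},{x1,x2,x4}} V4={{x1},{x2},{x1,x2},{x1,x3},{x1,x4},{x2,x3},{x2,x4},{x1,x2,x3},{x1,x2,x4}} V5={{x2},{x3},{x4},{x1,x2},{x1,x3},{x1,x4},{x2,x3},{x2,x4},{x1,x2,x3},{x1,x2,x4}} V6={{x2},{x1,x2},{x2,x3},{x2,x4},{x1,x2,x3},{x1,x2,x4}}
  V12={{x3},{x1,x3},{x2,x3},{x1,x2,x3}} V14={{x1,x3},{x2,x3},{x1,x2,x3}} V15={{x3},{x1,x3},{x2,x3},{x1,x2,x3}} V16={{x2,x3},{x1,x2,x3}} V23={{x4},{x1,x4},{x2,x4},{x1,x2,x4}} V24={{x1,x3},{x1,x4},{x2,x3},{x2,x4},{x1,x2,x3},{x1,x2,x4}} V25={{x3},{x4},{x1,x3},{x1,x4},{x2,x3},{x2,x4},{x1,x2,x3},{x1,x2,x4}} V26={{x2,x3},{x2,x4},{x1,x2,x3},{x1,x2,x4}} V34={{x1,x4},{x2,x4},{x1,x2,x4}} V35={{x4},{x1,x4},{x2,x4},{x1,x2,x4}} V36={{x2,x4},{x1,x2,x4}} V45={{x2},{x1,x2},{x1,x3},{x1,x4},{x2,x3},{x2,x4},{x1,x2,x3},{x1,x2,x4}} V46={{x2},{x1,x2},{x2,x3},{x2,x4},{x1,x2,x3},{x1,x2,x4}} V56={{x2},{x1,x2},{x2,x3},{x2,x4},{x1,x2,x3},{x1,x2,x4}}
  V124={{x1,x3},{x2,x3},{x1,x2,x3}} V125={{x3},{x1,x3},{x2,x3},{x1,x2,x3}} V126={{x2,x3},{x1,x2,x3}} V145={{x1,x3},{x2,x3},{x1,x2,x3}} V146={{x2,x3},{x1,x2,x3}} V156={{x2,x3},{x1,x2,x3}} V234={{x1,x4},{x2,x4},{x1,x2,x4}} V235={{x4},{x1,x4},{x2,x4},{x1,x2,x4}} V236={{x2,x4},{x1,x2,x4}} V245={{x1,x3},{x1,x4},{x2,x3},{x2,x4},{x1,x2,x3},{x1,x2,x4}} V246={{x2,x3},{x2,x4},{x1,x2,x3},{x1,x2,x4}} V256={{x2,x3},{x2,x4},{x1,x2,x3},{x1,x2,x4}} V345={{x1,x4},{x2,x4},{x1,x2,x4}} V346={{x2,x4},{x1,x2,x4}} V356={{x2,x4},{x1,x2,x4}} V456={{x2},{x1,x2},{x2,x3},{x2,x4},{x1,x2,x3},{x1,x2,x4}}
  V1245={{x1,x3},{x2,x3},{x1,x2,x3}} V1246={{x2,x3},{x1,x2,x3}} V1256={{x2,x3},{x1,x2,x3}} V1456={{x2,x3},{x1,x2,x3}} V2345={{x1,x4},{x2,x4},{x1,x2,x4}} V2346={{x2,x4},{x1,x2,x4}} V2356={{x2,x4},{x1,x2,x4}} V2456={{x2,x3},{x2,x4},{x1,x2,x3},{x1,x2,x4}} V3456={{x2,x4},{x1,x2,x4}}
  V12456={{x2,x3},{x1,x2,x3}} V23456={{x2,x4},{x1,x2,x4}}
C dims 6,14,16,9; δ0: rk 5, SNF 1^5; δ1: rk 9, SNF 1^9; δ2: rk 7, SNF 1^7
Ȟ^0 = (6 − 5) − 0 = 1, so Ȟ^0 ≅ Z
Ȟ^1 = (14 − 9) − 5 = 0, so Ȟ^1 ≅ 0
Ȟ^2 = (16 − 7) − 9 = 0, so Ȟ^2 ≅ 0


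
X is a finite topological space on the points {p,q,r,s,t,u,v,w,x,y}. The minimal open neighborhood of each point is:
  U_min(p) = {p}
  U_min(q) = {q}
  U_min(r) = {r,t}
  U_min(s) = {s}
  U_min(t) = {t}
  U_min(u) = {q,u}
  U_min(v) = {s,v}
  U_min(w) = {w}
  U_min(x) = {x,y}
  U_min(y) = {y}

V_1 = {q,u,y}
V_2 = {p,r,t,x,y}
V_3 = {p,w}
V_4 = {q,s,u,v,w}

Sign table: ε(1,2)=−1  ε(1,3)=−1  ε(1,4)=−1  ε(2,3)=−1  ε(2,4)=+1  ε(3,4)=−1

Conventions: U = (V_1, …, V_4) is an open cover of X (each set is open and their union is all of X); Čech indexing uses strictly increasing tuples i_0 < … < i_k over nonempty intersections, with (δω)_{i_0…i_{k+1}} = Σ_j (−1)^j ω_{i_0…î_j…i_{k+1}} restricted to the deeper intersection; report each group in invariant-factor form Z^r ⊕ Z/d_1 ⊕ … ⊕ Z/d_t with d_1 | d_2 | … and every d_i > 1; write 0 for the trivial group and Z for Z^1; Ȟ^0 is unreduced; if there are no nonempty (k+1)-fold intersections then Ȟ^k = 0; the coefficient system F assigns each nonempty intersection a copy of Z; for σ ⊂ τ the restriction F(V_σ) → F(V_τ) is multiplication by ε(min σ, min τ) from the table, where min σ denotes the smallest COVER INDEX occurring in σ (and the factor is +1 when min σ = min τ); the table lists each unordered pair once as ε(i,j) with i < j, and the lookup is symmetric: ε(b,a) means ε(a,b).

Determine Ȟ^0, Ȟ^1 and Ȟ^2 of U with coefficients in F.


Ȟ^0 = Z,  Ȟ^1 = Z,  Ȟ^2 = 0

nerve simplices:
  V12={y} V14={q,u} V23={p} V34={w}
C dims 4,4; δ0: rk 3, SNF 1^3
degree 0: 4−3−0 = 1 → Ȟ^0 ≅ Z
degree 1: 4−0−3 = 1 → Ȟ^1 ≅ Z
degree 2: 0−0−0 = 0 → Ȟ^2 ≅ 0


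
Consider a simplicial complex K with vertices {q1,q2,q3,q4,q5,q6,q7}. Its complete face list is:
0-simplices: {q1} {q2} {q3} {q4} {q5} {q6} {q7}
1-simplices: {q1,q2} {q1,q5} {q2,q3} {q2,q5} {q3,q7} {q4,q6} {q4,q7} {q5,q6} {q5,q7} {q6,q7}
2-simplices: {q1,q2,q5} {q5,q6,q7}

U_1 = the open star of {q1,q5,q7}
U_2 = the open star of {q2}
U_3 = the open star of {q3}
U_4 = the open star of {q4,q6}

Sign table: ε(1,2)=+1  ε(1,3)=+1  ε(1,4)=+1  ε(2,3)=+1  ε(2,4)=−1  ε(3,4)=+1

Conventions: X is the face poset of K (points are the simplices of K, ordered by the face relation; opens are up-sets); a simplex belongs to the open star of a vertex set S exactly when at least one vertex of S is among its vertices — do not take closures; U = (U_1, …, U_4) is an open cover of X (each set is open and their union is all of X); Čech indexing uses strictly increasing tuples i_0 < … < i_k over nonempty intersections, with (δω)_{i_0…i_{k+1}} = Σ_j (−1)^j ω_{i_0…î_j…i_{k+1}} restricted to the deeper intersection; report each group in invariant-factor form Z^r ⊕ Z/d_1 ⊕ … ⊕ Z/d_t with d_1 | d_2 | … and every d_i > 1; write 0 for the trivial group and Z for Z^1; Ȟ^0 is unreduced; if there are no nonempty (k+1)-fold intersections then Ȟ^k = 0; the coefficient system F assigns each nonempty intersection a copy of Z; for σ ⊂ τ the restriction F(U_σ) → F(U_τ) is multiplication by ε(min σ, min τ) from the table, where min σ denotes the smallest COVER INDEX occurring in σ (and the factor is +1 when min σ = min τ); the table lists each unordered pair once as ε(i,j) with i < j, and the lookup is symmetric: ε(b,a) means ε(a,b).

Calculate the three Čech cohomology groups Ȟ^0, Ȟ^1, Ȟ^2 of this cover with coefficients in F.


nerve of the cover:
  U1={{q1},{q5},{q7},{q1,q2},{q1,q5},{q2,q5},{q3,q7},{q4,q7},{q5,q6},{q5,q7},{q6,q7},{q1,q2,q5},{q5,q6,q7}} U2={{q2},{q1,q2},{q2,q3},{q2,q5},{q1,q2,q5}} U3={{q3},{q2,q3},{q3,q7}} U4={{q4},{q6},{q4,q6},{q4,q7},{q5,q6},{q6,q7},{q5,q6,q7}}
  U12={{q1,q2},{q2,q5},{q1,q2,q5}} U13={{q3,q7}} U14={{q4,q7},{q5,q6},{q6,q7},{q5,q6,q7}} U23={{q2,q3}}
C dims 4,4; δ0: rk 3, SNF 1^3
Ȟ^0 = (4 − 3) − 0 = 1, so Ȟ^0 ≅ Z
Ȟ^1 = (4 − 0) − 3 = 1, so Ȟ^1 ≅ Z
Ȟ^2 = (0 − 0) − 0 = 0, so Ȟ^2 ≅ 0

Ȟ^0 ≅ Z, Ȟ^1 ≅ Z and Ȟ^2 ≅ 0


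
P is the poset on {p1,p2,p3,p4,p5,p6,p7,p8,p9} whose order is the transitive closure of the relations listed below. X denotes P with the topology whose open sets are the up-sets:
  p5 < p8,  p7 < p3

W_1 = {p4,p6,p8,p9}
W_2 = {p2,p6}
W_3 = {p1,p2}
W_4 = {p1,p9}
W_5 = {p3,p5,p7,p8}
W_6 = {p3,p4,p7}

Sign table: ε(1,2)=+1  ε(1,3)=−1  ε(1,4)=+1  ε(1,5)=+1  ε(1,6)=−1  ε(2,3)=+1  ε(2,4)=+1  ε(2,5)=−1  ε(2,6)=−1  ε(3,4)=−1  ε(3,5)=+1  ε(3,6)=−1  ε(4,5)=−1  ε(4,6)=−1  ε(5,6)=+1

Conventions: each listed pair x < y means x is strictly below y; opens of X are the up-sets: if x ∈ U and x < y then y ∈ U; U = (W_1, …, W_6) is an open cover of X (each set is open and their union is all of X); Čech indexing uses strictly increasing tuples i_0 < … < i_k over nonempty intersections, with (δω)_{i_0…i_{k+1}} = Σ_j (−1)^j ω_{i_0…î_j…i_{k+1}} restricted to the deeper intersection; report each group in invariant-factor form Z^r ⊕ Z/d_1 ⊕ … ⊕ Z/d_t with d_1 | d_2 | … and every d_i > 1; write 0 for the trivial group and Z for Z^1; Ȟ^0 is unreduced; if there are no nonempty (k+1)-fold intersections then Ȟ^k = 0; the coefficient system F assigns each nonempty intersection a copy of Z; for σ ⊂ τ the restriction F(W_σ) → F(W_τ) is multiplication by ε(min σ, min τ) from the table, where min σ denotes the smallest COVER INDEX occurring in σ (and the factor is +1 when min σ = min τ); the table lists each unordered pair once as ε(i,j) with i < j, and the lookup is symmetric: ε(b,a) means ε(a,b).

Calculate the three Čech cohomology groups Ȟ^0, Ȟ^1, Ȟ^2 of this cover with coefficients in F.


Ȟ^0 ≅ 0, Ȟ^1 ≅ Z ⊕ Z/2, Ȟ^2 ≅ 0

nerve of the cover:
  W12={p6} W14={p9} W15={p8} W16={p4} W23={p2} W34={p1} W56={p3,p7}
C dims 6,7; δ0: rk 6, SNF 1^5·2
Ȟ^0 = (6 − 6) − 0 = 0, so Ȟ^0 ≅ 0
Ȟ^1 = (7 − 0) − 6 = 1 plus torsion [2], so Ȟ^1 ≅ Z ⊕ Z/2
Ȟ^2 = (0 − 0) − 0 = 0, so Ȟ^2 ≅ 0


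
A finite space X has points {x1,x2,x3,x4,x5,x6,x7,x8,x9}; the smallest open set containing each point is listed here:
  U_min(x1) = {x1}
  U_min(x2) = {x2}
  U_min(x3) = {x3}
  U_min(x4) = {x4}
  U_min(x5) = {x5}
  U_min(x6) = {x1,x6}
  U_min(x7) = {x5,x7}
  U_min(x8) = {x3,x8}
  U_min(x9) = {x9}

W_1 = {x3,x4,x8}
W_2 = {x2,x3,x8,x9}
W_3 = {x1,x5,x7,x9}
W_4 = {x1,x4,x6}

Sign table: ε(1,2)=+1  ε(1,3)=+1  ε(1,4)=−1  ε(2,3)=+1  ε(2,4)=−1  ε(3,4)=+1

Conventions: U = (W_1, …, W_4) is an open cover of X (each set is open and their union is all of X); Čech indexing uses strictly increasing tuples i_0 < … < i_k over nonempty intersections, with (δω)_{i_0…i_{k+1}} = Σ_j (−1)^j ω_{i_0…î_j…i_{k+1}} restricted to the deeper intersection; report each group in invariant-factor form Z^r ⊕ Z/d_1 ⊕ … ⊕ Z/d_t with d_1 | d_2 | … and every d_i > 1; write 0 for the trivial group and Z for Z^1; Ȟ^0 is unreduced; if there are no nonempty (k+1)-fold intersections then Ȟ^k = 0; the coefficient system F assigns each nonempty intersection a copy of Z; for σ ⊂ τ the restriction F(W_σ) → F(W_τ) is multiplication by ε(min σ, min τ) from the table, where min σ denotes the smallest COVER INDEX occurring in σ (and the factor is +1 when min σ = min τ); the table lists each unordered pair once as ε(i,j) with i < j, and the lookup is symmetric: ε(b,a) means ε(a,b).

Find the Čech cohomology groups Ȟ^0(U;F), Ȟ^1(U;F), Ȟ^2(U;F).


nonempty intersections:
  W12={x3,x8} W14={x4} W23={x9} W34={x1}
C dims 4,4; δ0: rk 4, SNF 1^3·2
Ȟ^0: (4−4)−0=0 ⇒ 0
Ȟ^1: (4−0)−4=0 plus torsion [2] ⇒ Z/2
Ȟ^2: (0−0)−0=0 ⇒ 0

Ȟ^0(U;F) ≅ 0, Ȟ^1(U;F) ≅ Z/2 and Ȟ^2(U;F) ≅ 0


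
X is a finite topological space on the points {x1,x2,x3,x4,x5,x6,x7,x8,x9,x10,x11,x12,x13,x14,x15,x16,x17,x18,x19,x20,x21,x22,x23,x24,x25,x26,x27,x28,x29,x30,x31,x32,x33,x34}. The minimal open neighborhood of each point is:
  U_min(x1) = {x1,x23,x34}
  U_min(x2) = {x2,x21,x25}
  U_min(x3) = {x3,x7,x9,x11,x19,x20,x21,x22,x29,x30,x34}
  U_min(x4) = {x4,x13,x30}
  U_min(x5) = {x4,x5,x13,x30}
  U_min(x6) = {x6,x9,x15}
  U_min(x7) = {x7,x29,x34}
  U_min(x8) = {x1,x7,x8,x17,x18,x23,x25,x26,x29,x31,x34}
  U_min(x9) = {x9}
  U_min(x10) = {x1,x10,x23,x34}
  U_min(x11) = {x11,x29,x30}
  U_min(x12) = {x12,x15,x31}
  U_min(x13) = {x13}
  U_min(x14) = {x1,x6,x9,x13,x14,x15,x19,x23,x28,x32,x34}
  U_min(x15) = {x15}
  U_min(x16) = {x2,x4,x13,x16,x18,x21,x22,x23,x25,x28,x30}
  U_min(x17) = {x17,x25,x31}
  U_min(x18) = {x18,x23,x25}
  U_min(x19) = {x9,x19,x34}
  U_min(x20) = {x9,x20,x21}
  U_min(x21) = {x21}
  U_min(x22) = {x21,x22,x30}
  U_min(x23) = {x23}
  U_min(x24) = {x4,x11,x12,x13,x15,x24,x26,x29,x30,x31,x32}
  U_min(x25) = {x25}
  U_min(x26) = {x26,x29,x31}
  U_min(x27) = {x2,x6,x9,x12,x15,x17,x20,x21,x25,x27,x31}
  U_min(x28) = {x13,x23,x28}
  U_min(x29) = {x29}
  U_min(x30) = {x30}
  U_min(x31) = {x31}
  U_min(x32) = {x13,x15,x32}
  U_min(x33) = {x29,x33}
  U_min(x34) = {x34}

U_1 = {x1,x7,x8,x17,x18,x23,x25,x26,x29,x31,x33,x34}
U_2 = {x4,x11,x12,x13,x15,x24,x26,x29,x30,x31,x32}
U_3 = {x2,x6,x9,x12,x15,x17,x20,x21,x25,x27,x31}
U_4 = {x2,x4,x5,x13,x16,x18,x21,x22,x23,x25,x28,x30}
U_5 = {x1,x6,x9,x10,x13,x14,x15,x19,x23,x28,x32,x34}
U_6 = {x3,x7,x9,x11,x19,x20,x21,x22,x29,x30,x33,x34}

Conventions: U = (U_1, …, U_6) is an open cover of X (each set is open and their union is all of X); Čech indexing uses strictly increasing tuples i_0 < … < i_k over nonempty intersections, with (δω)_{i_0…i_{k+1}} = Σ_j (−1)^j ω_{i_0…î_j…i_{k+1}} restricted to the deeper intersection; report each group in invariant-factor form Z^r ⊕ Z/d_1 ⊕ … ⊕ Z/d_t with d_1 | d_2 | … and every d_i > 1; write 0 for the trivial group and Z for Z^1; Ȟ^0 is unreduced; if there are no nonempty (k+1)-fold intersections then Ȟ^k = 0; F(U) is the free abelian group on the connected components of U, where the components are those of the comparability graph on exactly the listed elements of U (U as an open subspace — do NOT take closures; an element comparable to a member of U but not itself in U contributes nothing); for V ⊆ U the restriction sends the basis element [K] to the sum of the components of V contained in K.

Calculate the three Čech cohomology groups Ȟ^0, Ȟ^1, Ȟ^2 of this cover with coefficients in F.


Ȟ^0(U;F) ≅ Z; Ȟ^1(U;F) ≅ 0; Ȟ^2(U;F) ≅ Z/2

intersection data:
  U12={x26,x29,x31} U13={x17,x25,x31} U14={x18,x23,x25} U15={x1,x23,x34} U16={x7,x29,x33,x34} U23={x12,x15,x31} U24={x4,x13,x30} U25={x13,x15,x32} U26={x11,x29,x30} U34={x2,x21,x25} U35={x6,x9,x15} U36={x9,x20,x21} U45={x13,x23,x28} U46={x21,x22,x30} U56={x9,x19,x34}
  U123={x31} U126={x29} U134={x25} U145={x23} U156={x34} U235={x15} U245={x13} U246={x30} U346={x21} U356={x9}
components per intersection:
  U1: {x1,x7,x8,x17,x18,x23,x25,x26,x29,x31,x33,x34}
  U2: {x4,x11,x12,x13,x15,x24,x26,x29,x30,x31,x32}
  U3: {x2,x6,x9,x12,x15,x17,x20,x21,x25,x27,x31}
  U4: {x2,x4,x5,x13,x16,x18,x21,x22,x23,x25,x28,x30}
  U5: {x1,x6,x9,x10,x13,x14,x15,x19,x23,x28,x32,x34}
  U6: {x3,x7,x9,x11,x19,x20,x21,x22,x29,x30,x33,x34}
  U12: {x26,x29,x31}
  U13: {x17,x25,x31}
  U14: {x18,x23,x25}
  U15: {x1,x23,x34}
  U16: {x7,x29,x33,x34}
  U23: {x12,x15,x31}
  U24: {x4,x13,x30}
  U25: {x13,x15,x32}
  U26: {x11,x29,x30}
  U34: {x2,x21,x25}
  U35: {x6,x9,x15}
  U36: {x9,x20,x21}
  U45: {x13,x23,x28}
  U46: {x21,x22,x30}
  U56: {x9,x19,x34}
  U123: {x31}
  U126: {x29}
  U134: {x25}
  U145: {x23}
  U156: {x34}
  U235: {x15}
  U245: {x13}
  U246: {x30}
  U346: {x21}
  U356: {x9}
C dims 6,15,10; δ0: rk 5, SNF 1^5; δ1: rk 10, SNF 1^9·2
Ȟ^0 = (6 − 5) − 0 = 1, so Ȟ^0 ≅ Z
Ȟ^1 = (15 − 10) − 5 = 0, so Ȟ^1 ≅ 0
Ȟ^2 = (10 − 0) − 10 = 0 plus torsion [2], so Ȟ^2 ≅ Z/2


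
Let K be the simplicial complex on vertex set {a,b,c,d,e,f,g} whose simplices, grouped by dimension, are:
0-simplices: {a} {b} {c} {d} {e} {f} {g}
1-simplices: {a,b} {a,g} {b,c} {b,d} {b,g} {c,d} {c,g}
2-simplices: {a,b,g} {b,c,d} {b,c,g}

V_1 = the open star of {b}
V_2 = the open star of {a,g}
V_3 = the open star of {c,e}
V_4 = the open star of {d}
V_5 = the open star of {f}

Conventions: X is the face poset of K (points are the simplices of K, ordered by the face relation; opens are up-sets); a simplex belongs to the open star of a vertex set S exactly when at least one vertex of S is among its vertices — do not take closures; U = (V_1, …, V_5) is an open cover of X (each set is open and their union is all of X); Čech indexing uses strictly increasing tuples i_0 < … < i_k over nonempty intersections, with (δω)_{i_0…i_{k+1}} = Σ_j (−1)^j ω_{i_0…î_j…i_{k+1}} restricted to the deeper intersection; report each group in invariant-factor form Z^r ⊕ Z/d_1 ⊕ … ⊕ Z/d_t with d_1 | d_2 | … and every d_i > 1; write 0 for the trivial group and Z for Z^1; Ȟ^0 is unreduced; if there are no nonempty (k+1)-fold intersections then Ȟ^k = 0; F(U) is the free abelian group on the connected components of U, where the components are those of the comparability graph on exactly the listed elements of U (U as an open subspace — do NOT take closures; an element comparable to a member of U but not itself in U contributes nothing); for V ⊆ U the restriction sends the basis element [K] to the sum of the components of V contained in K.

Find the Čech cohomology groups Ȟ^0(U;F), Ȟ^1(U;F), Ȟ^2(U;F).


nonempty overlaps:
  V1={{b},{a,b},{b,c},{b,d},{b,g},{a,b,g},{b,c,d},{b,c,g}} V2={{a},{g},{a,b},{a,g},{b,g},{c,g},{a,b,g},{b,c,g}} V3={{c},{e},{b,c},{c,d},{c,g},{b,c,d},{b,c,g}} V4={{d},{b,d},{c,d},{b,c,d}} V5={{f}}
  V12={{a,b},{b,g},{a,b,g},{b,c,g}} V13={{b,c},{b,c,d},{b,c,g}} V14={{b,d},{b,c,d}} V23={{c,g},{b,c,g}} V34={{c,d},{b,c,d}}
  V123={{b,c,g}} V134={{b,c,d}}
components per intersection:
  V1: {{b},{a,b},{b,c},{b,d},{b,g},{a,b,g},{b,c,d},{b,c,g}}
  V2: {{a},{g},{a,b},{a,g},{b,g},{c,g},{a,b,g},{b,c,g}}
  V3: {{c},{b,c},{c,d},{c,g},{b,c,d},{b,c,g}} {{e}}
  V4: {{d},{b,d},{c,d},{b,c,d}}
  V5: {{f}}
  V12: {{a,b},{b,g},{a,b,g},{b,c,g}}
  V13: {{b,c},{b,c,d},{b,c,g}}
  V14: {{b,d},{b,c,d}}
  V23: {{c,g},{b,c,g}}
  V34: {{c,d},{b,c,d}}
  V123: {{b,c,g}}
  V134: {{b,c,d}}
C dims 6,5,2; δ0: rk 3, SNF 1^3; δ1: rk 2, SNF 1^2
degree 0: 6−3−0 = 3 → Ȟ^0 ≅ Z^3
degree 1: 5−2−3 = 0 → Ȟ^1 ≅ 0
degree 2: 2−0−2 = 0 → Ȟ^2 ≅ 0

Ȟ^0 ≅ Z^3,  Ȟ^1 ≅ 0,  Ȟ^2 ≅ 0


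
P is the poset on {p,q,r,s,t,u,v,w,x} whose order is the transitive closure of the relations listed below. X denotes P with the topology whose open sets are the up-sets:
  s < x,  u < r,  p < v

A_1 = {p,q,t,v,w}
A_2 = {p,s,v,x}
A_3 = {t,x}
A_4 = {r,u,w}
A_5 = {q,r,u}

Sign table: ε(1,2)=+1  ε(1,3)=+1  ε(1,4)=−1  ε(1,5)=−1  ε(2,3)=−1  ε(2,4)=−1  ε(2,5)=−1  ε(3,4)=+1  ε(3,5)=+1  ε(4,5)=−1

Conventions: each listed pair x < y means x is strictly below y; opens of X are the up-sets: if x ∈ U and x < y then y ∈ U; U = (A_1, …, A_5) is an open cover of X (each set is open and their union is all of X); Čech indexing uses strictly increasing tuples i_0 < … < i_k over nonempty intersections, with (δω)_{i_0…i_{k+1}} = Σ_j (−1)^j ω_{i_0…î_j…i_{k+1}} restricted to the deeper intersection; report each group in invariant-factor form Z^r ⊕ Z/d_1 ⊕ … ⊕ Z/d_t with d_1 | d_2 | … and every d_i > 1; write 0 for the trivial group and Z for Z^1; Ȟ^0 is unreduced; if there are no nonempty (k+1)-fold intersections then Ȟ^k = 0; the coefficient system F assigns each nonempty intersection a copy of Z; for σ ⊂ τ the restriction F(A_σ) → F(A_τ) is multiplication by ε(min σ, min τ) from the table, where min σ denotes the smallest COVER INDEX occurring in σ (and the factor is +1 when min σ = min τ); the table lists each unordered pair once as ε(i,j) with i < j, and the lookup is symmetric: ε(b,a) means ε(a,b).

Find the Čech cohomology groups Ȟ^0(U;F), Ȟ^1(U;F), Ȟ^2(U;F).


Ȟ^0 = 0,  Ȟ^1 = Z ⊕ Z/2,  Ȟ^2 = 0

nerve simplices:
  A12={p,v} A13={t} A14={w} A15={q} A23={x} A45={r,u}
C dims 5,6; δ0: rk 5, SNF 1^4·2
degree 0: 5−5−0 = 0 → Ȟ^0 ≅ 0
degree 1: 6−0−5 = 1 plus torsion [2] → Ȟ^1 ≅ Z ⊕ Z/2
degree 2: 0−0−0 = 0 → Ȟ^2 ≅ 0


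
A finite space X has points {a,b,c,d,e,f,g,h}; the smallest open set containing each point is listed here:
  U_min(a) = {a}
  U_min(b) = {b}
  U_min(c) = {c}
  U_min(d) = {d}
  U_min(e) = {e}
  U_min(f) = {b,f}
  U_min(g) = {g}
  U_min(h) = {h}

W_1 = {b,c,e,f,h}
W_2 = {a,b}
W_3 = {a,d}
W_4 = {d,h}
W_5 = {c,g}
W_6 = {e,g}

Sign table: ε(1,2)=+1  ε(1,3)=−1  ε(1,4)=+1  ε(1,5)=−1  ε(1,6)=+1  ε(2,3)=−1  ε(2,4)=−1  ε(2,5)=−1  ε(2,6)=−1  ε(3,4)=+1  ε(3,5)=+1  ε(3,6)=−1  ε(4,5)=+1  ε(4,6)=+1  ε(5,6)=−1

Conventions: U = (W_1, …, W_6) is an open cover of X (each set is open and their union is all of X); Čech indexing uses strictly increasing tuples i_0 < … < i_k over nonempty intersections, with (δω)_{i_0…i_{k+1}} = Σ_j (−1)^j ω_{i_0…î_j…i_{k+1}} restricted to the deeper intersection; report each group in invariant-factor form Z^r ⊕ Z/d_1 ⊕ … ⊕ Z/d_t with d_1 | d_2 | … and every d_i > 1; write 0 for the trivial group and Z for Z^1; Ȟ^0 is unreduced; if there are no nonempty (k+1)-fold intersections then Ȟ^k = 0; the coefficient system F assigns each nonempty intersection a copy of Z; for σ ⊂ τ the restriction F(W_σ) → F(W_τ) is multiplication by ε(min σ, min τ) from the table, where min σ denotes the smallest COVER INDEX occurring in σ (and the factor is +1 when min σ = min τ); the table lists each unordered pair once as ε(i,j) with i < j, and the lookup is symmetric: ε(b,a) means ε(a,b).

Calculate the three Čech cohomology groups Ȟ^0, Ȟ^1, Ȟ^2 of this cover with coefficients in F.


Ȟ^0(U;F) ≅ 0,  Ȟ^1(U;F) ≅ Z ⊕ Z/2,  Ȟ^2(U;F) ≅ 0

cover nerve:
  W12={b} W14={h} W15={c} W16={e} W23={a} W34={d} W56={g}
C dims 6,7; δ0: rk 6, SNF 1^5·2
Ȟ^0: (6−6)−0=0 ⇒ 0
Ȟ^1: (7−0)−6=1 plus torsion [2] ⇒ Z ⊕ Z/2
Ȟ^2: (0−0)−0=0 ⇒ 0


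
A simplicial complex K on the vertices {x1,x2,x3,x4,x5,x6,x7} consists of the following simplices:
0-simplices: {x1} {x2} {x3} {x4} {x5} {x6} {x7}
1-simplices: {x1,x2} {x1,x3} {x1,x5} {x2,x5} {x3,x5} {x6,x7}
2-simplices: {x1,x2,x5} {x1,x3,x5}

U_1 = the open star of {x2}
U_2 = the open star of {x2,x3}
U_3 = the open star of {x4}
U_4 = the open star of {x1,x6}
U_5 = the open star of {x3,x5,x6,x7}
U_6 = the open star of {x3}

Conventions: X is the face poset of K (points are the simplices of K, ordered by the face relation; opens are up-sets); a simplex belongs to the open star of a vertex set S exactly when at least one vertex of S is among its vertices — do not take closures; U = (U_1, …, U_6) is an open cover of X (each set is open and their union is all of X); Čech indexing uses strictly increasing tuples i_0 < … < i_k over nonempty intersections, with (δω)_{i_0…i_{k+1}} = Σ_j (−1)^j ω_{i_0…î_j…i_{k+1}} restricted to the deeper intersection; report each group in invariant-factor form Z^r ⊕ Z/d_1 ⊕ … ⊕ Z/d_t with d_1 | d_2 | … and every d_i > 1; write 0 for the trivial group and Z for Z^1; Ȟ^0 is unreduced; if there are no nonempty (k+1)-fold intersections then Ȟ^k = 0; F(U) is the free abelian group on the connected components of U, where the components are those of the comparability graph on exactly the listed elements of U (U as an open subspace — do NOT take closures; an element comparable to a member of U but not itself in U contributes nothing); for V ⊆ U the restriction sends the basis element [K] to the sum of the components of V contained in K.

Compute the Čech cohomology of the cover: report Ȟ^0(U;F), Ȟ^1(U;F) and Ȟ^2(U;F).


Ȟ^0(U;F) ≅ Z^3; Ȟ^1(U;F) ≅ 0; Ȟ^2(U;F) ≅ 0

intersection data:
  U1={{x2},{x1,x2},{x2,x5},{x1,x2,x5}} U2={{x2},{x3},{x1,x2},{x1,x3},{x2,x5},{x3,x5},{x1,x2,x5},{x1,x3,x5}} U3={{x4}} U4={{x1},{x6},{x1,x2},{x1,x3},{x1,x5},{x6,x7},{x1,x2,x5},{x1,x3,x5}} U5={{x3},{x5},{x6},{x7},{x1,x3},{x1,x5},{x2,x5},{x3,x5},{x6,x7},{x1,x2,x5},{x1,x3,x5}} U6={{x3},{x1,x3},{x3,x5},{x1,x3,x5}}
  U12={{x2},{x1,x2},{x2,x5},{x1,x2,x5}} U14={{x1,x2},{x1,x2,x5}} U15={{x2,x5},{x1,x2,x5}} U24={{x1,x2},{x1,x3},{x1,x2,x5},{x1,x3,x5}} U25={{x3},{x1,x3},{x2,x5},{x3,x5},{x1,x2,x5},{x1,x3,x5}} U26={{x3},{x1,x3},{x3,x5},{x1,x3,x5}} U45={{x6},{x1,x3},{x1,x5},{x6,x7},{x1,x2,x5},{x1,x3,x5}} U46={{x1,x3},{x1,x3,x5}} U56={{x3},{x1,x3},{x3,x5},{x1,x3,x5}}
  U124={{x1,x2},{x1,x2,x5}} U125={{x2,x5},{x1,x2,x5}} U145={{x1,x2,x5}} U245={{x1,x3},{x1,x2,x5},{x1,x3,x5}} U246={{x1,x3},{x1,x3,x5}} U256={{x3},{x1,x3},{x3,x5},{x1,x3,x5}} U456={{x1,x3},{x1,x3,x5}}
  U1245={{x1,x2,x5}} U2456={{x1,x3},{x1,x3,x5}}
components per intersection:
  U1: {{x2},{x1,x2},{x2,x5},{x1,x2,x5}}
  U2: {{x2},{x1,x2},{x2,x5},{x1,x2,x5}} {{x3},{x1,x3},{x3,x5},{x1,x3,x5}}
  U3: {{x4}}
  U4: {{x1},{x1,x2},{x1,x3},{x1,x5},{x1,x2,x5},{x1,x3,x5}} {{x6},{x6,x7}}
  U5: {{x3},{x5},{x1,x3},{x1,x5},{x2,x5},{x3,x5},{x1,x2,x5},{x1,x3,x5}} {{x6},{x7},{x6,x7}}
  U6: {{x3},{x1,x3},{x3,x5},{x1,x3,x5}}
  U12: {{x2},{x1,x2},{x2,x5},{x1,x2,x5}}
  U14: {{x1,x2},{x1,x2,x5}}
  U15: {{x2,x5},{x1,x2,x5}}
  U24: {{x1,x2},{x1,x2,x5}} {{x1,x3},{x1,x3,x5}}
  U25: {{x3},{x1,x3},{x3,x5},{x1,x3,x5}} {{x2,x5},{x1,x2,x5}}
  U26: {{x3},{x1,x3},{x3,x5},{x1,x3,x5}}
  U45: {{x6},{x6,x7}} {{x1,x3},{x1,x5},{x1,x2,x5},{x1,x3,x5}}
  U46: {{x1,x3},{x1,x3,x5}}
  U56: {{x3},{x1,x3},{x3,x5},{x1,x3,x5}}
  U124: {{x1,x2},{x1,x2,x5}}
  U125: {{x2,x5},{x1,x2,x5}}
  U145: {{x1,x2,x5}}
  U245: {{x1,x3},{x1,x3,x5}} {{x1,x2,x5}}
  U246: {{x1,x3},{x1,x3,x5}}
  U256: {{x3},{x1,x3},{x3,x5},{x1,x3,x5}}
  U456: {{x1,x3},{x1,x3,x5}}
  U1245: {{x1,x2,x5}}
  U2456: {{x1,x3},{x1,x3,x5}}
C dims 9,12,8,2; δ0: rk 6, SNF 1^6; δ1: rk 6, SNF 1^6; δ2: rk 2, SNF 1^2
Ȟ^0 = (9 − 6) − 0 = 3, so Ȟ^0 ≅ Z^3
Ȟ^1 = (12 − 6) − 6 = 0, so Ȟ^1 ≅ 0
Ȟ^2 = (8 − 2) − 6 = 0, so Ȟ^2 ≅ 0


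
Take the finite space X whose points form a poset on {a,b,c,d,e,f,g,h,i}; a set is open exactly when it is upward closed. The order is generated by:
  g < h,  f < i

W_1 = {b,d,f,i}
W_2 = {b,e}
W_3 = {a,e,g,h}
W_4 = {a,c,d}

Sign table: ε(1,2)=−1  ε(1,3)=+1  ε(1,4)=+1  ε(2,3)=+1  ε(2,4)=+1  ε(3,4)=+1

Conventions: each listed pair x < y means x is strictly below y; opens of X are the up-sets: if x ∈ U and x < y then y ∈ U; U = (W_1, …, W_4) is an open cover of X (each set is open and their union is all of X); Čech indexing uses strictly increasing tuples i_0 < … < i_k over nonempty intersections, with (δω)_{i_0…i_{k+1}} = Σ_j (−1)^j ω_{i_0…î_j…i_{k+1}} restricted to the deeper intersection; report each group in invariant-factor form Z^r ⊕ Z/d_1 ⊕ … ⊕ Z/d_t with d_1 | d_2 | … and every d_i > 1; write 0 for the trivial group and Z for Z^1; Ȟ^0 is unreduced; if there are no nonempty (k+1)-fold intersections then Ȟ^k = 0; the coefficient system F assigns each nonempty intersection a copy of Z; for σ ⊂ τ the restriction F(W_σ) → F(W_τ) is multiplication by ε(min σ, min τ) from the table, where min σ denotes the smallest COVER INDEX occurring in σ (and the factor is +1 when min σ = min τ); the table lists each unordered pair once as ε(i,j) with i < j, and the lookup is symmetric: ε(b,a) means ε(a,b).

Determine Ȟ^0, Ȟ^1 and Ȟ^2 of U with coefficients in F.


Ȟ^0(U;F) ≅ 0, Ȟ^1(U;F) ≅ Z/2 and Ȟ^2(U;F) ≅ 0

nerve of the cover:
  W12={b} W14={d} W23={e} W34={a}
C dims 4,4; δ0: rk 4, SNF 1^3·2
Ȟ^0 = (4 − 4) − 0 = 0, so Ȟ^0 ≅ 0
Ȟ^1 = (4 − 0) − 4 = 0 plus torsion [2], so Ȟ^1 ≅ Z/2
Ȟ^2 = (0 − 0) − 0 = 0, so Ȟ^2 ≅ 0


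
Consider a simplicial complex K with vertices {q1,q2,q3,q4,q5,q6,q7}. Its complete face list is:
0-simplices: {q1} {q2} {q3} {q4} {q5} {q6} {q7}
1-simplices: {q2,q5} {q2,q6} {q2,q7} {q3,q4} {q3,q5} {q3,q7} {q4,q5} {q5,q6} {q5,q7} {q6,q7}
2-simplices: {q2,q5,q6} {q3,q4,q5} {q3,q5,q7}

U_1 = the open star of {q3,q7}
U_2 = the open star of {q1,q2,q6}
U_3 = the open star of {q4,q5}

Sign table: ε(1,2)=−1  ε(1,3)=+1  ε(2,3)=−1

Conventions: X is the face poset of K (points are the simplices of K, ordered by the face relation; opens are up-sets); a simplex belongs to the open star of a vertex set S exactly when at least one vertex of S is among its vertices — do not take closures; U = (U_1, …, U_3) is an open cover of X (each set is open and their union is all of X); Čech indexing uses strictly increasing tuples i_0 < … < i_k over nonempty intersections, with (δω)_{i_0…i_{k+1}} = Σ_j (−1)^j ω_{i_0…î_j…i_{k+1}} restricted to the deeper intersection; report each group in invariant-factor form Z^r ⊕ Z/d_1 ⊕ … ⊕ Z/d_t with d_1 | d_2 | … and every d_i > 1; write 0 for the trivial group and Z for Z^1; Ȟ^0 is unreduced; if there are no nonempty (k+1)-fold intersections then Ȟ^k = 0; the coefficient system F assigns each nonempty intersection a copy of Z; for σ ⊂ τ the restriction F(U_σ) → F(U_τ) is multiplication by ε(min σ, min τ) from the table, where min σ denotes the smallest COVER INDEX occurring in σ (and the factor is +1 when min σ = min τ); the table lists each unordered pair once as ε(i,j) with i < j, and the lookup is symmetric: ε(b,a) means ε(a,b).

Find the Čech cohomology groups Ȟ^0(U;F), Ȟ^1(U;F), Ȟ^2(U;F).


Ȟ^0(U;F) ≅ Z, Ȟ^1(U;F) ≅ Z, Ȟ^2(U;F) ≅ 0

intersection data:
  U1={{q3},{q7},{q2,q7},{q3,q4},{q3,q5},{q3,q7},{q5,q7},{q6,q7},{q3,q4,q5},{q3,q5,q7}} U2={{q1},{q2},{q6},{q2,q5},{q2,q6},{q2,q7},{q5,q6},{q6,q7},{q2,q5,q6}} U3={{q4},{q5},{q2,q5},{q3,q4},{q3,q5},{q4,q5},{q5,q6},{q5,q7},{q2,q5,q6},{q3,q4,q5},{q3,q5,q7}}
  U12={{q2,q7},{q6,q7}} U13={{q3,q4},{q3,q5},{q5,q7},{q3,q4,q5},{q3,q5,q7}} U23={{q2,q5},{q5,q6},{q2,q5,q6}}
C dims 3,3; δ0: rk 2, SNF 1^2
Ȟ^0 = (3 − 2) − 0 = 1, so Ȟ^0 ≅ Z
Ȟ^1 = (3 − 0) − 2 = 1, so Ȟ^1 ≅ Z
Ȟ^2 = (0 − 0) − 0 = 0, so Ȟ^2 ≅ 0


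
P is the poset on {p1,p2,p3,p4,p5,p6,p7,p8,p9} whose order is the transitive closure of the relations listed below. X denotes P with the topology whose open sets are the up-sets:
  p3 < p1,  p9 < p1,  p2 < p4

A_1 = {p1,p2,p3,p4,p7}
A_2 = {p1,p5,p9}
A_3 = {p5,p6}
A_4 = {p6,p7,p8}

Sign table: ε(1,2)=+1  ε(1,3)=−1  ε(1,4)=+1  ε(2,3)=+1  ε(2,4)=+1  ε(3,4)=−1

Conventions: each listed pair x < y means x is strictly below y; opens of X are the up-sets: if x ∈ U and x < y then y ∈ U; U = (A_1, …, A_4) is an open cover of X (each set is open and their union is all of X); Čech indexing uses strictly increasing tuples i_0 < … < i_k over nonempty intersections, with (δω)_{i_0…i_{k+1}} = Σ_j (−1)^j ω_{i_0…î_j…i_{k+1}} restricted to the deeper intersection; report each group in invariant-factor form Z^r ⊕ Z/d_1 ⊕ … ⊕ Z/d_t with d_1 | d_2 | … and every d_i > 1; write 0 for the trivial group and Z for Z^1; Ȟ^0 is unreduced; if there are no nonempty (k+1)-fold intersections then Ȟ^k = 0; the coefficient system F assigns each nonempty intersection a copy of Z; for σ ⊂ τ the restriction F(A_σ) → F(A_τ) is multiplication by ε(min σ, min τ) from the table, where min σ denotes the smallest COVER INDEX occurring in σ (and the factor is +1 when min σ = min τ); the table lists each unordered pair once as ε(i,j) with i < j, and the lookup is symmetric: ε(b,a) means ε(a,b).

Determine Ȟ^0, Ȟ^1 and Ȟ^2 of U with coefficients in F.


Ȟ^0(U;F) ≅ 0, Ȟ^1(U;F) ≅ Z/2 and Ȟ^2(U;F) ≅ 0

nonempty intersections:
  A12={p1} A14={p7} A23={p5} A34={p6}
C dims 4,4; δ0: rk 4, SNF 1^3·2
Ȟ^0: (4−4)−0=0 ⇒ 0
Ȟ^1: (4−0)−4=0 plus torsion [2] ⇒ Z/2
Ȟ^2: (0−0)−0=0 ⇒ 0


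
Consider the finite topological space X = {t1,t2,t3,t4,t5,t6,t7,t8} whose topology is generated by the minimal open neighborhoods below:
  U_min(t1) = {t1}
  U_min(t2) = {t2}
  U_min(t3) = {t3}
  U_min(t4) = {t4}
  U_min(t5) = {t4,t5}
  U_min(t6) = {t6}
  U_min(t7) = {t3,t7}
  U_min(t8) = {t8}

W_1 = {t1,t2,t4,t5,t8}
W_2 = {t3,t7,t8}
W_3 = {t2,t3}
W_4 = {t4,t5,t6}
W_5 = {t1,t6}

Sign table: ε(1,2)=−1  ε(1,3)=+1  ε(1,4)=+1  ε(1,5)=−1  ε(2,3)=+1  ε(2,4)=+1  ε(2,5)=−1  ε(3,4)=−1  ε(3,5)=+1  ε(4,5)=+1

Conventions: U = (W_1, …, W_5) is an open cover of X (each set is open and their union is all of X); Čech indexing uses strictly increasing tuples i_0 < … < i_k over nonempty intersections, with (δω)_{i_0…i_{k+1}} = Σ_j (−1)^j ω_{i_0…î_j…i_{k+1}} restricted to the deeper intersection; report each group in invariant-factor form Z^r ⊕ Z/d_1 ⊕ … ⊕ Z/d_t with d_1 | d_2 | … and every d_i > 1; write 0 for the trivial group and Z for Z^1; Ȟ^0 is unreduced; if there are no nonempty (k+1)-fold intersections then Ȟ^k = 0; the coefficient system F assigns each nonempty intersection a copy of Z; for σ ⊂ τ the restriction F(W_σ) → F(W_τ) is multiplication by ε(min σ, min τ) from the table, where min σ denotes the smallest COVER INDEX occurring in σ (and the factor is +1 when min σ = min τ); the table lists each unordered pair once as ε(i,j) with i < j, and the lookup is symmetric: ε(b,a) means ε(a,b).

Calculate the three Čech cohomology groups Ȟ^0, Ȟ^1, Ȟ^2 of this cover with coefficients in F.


Ȟ^0 ≅ 0; Ȟ^1 ≅ Z ⊕ Z/2; Ȟ^2 ≅ 0

nerve of the cover:
  W12={t8} W13={t2} W14={t4,t5} W15={t1} W23={t3} W45={t6}
C dims 5,6; δ0: rk 5, SNF 1^4·2
Ȟ^0 = (5 − 5) − 0 = 0, so Ȟ^0 ≅ 0
Ȟ^1 = (6 − 0) − 5 = 1 plus torsion [2], so Ȟ^1 ≅ Z ⊕ Z/2
Ȟ^2 = (0 − 0) − 0 = 0, so Ȟ^2 ≅ 0
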